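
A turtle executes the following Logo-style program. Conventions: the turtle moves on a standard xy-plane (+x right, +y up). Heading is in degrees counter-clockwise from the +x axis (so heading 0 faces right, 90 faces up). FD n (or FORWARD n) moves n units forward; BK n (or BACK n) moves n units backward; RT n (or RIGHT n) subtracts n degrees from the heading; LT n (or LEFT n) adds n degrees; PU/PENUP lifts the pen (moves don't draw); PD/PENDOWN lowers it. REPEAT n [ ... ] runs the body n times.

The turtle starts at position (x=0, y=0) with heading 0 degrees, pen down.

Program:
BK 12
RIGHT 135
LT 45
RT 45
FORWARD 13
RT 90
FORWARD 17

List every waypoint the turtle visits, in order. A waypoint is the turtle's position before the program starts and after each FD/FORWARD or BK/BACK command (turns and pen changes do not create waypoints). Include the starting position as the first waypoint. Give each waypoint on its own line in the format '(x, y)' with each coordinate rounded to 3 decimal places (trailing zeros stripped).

Executing turtle program step by step:
Start: pos=(0,0), heading=0, pen down
BK 12: (0,0) -> (-12,0) [heading=0, draw]
RT 135: heading 0 -> 225
LT 45: heading 225 -> 270
RT 45: heading 270 -> 225
FD 13: (-12,0) -> (-21.192,-9.192) [heading=225, draw]
RT 90: heading 225 -> 135
FD 17: (-21.192,-9.192) -> (-33.213,2.828) [heading=135, draw]
Final: pos=(-33.213,2.828), heading=135, 3 segment(s) drawn
Waypoints (4 total):
(0, 0)
(-12, 0)
(-21.192, -9.192)
(-33.213, 2.828)

Answer: (0, 0)
(-12, 0)
(-21.192, -9.192)
(-33.213, 2.828)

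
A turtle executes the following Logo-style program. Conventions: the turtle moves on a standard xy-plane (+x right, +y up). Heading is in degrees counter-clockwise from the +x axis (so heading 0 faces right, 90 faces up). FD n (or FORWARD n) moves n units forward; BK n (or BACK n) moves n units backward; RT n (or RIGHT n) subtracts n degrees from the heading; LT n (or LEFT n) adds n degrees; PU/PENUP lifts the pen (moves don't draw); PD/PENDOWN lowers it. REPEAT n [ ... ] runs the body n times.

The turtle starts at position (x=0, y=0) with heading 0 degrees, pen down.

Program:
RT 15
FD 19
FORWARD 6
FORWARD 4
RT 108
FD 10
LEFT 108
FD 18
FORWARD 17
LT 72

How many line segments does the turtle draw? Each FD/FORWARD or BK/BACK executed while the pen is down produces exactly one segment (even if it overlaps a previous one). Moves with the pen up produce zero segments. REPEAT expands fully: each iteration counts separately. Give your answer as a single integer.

Answer: 6

Derivation:
Executing turtle program step by step:
Start: pos=(0,0), heading=0, pen down
RT 15: heading 0 -> 345
FD 19: (0,0) -> (18.353,-4.918) [heading=345, draw]
FD 6: (18.353,-4.918) -> (24.148,-6.47) [heading=345, draw]
FD 4: (24.148,-6.47) -> (28.012,-7.506) [heading=345, draw]
RT 108: heading 345 -> 237
FD 10: (28.012,-7.506) -> (22.565,-15.892) [heading=237, draw]
LT 108: heading 237 -> 345
FD 18: (22.565,-15.892) -> (39.952,-20.551) [heading=345, draw]
FD 17: (39.952,-20.551) -> (56.373,-24.951) [heading=345, draw]
LT 72: heading 345 -> 57
Final: pos=(56.373,-24.951), heading=57, 6 segment(s) drawn
Segments drawn: 6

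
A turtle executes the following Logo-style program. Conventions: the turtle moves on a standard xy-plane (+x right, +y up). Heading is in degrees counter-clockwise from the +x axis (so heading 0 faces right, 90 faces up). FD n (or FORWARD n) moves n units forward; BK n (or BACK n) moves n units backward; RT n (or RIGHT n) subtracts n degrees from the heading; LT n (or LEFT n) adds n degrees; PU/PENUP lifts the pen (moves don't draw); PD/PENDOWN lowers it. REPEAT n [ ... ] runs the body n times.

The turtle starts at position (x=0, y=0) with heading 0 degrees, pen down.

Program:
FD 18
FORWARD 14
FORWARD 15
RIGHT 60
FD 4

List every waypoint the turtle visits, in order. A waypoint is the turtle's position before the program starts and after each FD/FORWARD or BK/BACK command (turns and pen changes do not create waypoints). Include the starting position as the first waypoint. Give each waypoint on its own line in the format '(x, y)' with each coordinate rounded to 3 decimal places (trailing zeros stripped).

Answer: (0, 0)
(18, 0)
(32, 0)
(47, 0)
(49, -3.464)

Derivation:
Executing turtle program step by step:
Start: pos=(0,0), heading=0, pen down
FD 18: (0,0) -> (18,0) [heading=0, draw]
FD 14: (18,0) -> (32,0) [heading=0, draw]
FD 15: (32,0) -> (47,0) [heading=0, draw]
RT 60: heading 0 -> 300
FD 4: (47,0) -> (49,-3.464) [heading=300, draw]
Final: pos=(49,-3.464), heading=300, 4 segment(s) drawn
Waypoints (5 total):
(0, 0)
(18, 0)
(32, 0)
(47, 0)
(49, -3.464)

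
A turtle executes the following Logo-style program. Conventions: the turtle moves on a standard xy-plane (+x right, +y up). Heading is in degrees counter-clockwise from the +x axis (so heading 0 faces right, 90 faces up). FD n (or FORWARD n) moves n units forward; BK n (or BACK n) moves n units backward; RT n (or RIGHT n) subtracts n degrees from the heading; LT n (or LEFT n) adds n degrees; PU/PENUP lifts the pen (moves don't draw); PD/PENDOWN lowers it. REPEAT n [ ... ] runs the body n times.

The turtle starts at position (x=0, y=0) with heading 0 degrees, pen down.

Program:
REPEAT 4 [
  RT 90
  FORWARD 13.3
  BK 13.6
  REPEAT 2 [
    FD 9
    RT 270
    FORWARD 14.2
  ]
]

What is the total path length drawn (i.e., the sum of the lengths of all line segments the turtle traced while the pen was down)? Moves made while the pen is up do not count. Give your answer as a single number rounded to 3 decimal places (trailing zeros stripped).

Answer: 293.2

Derivation:
Executing turtle program step by step:
Start: pos=(0,0), heading=0, pen down
REPEAT 4 [
  -- iteration 1/4 --
  RT 90: heading 0 -> 270
  FD 13.3: (0,0) -> (0,-13.3) [heading=270, draw]
  BK 13.6: (0,-13.3) -> (0,0.3) [heading=270, draw]
  REPEAT 2 [
    -- iteration 1/2 --
    FD 9: (0,0.3) -> (0,-8.7) [heading=270, draw]
    RT 270: heading 270 -> 0
    FD 14.2: (0,-8.7) -> (14.2,-8.7) [heading=0, draw]
    -- iteration 2/2 --
    FD 9: (14.2,-8.7) -> (23.2,-8.7) [heading=0, draw]
    RT 270: heading 0 -> 90
    FD 14.2: (23.2,-8.7) -> (23.2,5.5) [heading=90, draw]
  ]
  -- iteration 2/4 --
  RT 90: heading 90 -> 0
  FD 13.3: (23.2,5.5) -> (36.5,5.5) [heading=0, draw]
  BK 13.6: (36.5,5.5) -> (22.9,5.5) [heading=0, draw]
  REPEAT 2 [
    -- iteration 1/2 --
    FD 9: (22.9,5.5) -> (31.9,5.5) [heading=0, draw]
    RT 270: heading 0 -> 90
    FD 14.2: (31.9,5.5) -> (31.9,19.7) [heading=90, draw]
    -- iteration 2/2 --
    FD 9: (31.9,19.7) -> (31.9,28.7) [heading=90, draw]
    RT 270: heading 90 -> 180
    FD 14.2: (31.9,28.7) -> (17.7,28.7) [heading=180, draw]
  ]
  -- iteration 3/4 --
  RT 90: heading 180 -> 90
  FD 13.3: (17.7,28.7) -> (17.7,42) [heading=90, draw]
  BK 13.6: (17.7,42) -> (17.7,28.4) [heading=90, draw]
  REPEAT 2 [
    -- iteration 1/2 --
    FD 9: (17.7,28.4) -> (17.7,37.4) [heading=90, draw]
    RT 270: heading 90 -> 180
    FD 14.2: (17.7,37.4) -> (3.5,37.4) [heading=180, draw]
    -- iteration 2/2 --
    FD 9: (3.5,37.4) -> (-5.5,37.4) [heading=180, draw]
    RT 270: heading 180 -> 270
    FD 14.2: (-5.5,37.4) -> (-5.5,23.2) [heading=270, draw]
  ]
  -- iteration 4/4 --
  RT 90: heading 270 -> 180
  FD 13.3: (-5.5,23.2) -> (-18.8,23.2) [heading=180, draw]
  BK 13.6: (-18.8,23.2) -> (-5.2,23.2) [heading=180, draw]
  REPEAT 2 [
    -- iteration 1/2 --
    FD 9: (-5.2,23.2) -> (-14.2,23.2) [heading=180, draw]
    RT 270: heading 180 -> 270
    FD 14.2: (-14.2,23.2) -> (-14.2,9) [heading=270, draw]
    -- iteration 2/2 --
    FD 9: (-14.2,9) -> (-14.2,0) [heading=270, draw]
    RT 270: heading 270 -> 0
    FD 14.2: (-14.2,0) -> (0,0) [heading=0, draw]
  ]
]
Final: pos=(0,0), heading=0, 24 segment(s) drawn

Segment lengths:
  seg 1: (0,0) -> (0,-13.3), length = 13.3
  seg 2: (0,-13.3) -> (0,0.3), length = 13.6
  seg 3: (0,0.3) -> (0,-8.7), length = 9
  seg 4: (0,-8.7) -> (14.2,-8.7), length = 14.2
  seg 5: (14.2,-8.7) -> (23.2,-8.7), length = 9
  seg 6: (23.2,-8.7) -> (23.2,5.5), length = 14.2
  seg 7: (23.2,5.5) -> (36.5,5.5), length = 13.3
  seg 8: (36.5,5.5) -> (22.9,5.5), length = 13.6
  seg 9: (22.9,5.5) -> (31.9,5.5), length = 9
  seg 10: (31.9,5.5) -> (31.9,19.7), length = 14.2
  seg 11: (31.9,19.7) -> (31.9,28.7), length = 9
  seg 12: (31.9,28.7) -> (17.7,28.7), length = 14.2
  seg 13: (17.7,28.7) -> (17.7,42), length = 13.3
  seg 14: (17.7,42) -> (17.7,28.4), length = 13.6
  seg 15: (17.7,28.4) -> (17.7,37.4), length = 9
  seg 16: (17.7,37.4) -> (3.5,37.4), length = 14.2
  seg 17: (3.5,37.4) -> (-5.5,37.4), length = 9
  seg 18: (-5.5,37.4) -> (-5.5,23.2), length = 14.2
  seg 19: (-5.5,23.2) -> (-18.8,23.2), length = 13.3
  seg 20: (-18.8,23.2) -> (-5.2,23.2), length = 13.6
  seg 21: (-5.2,23.2) -> (-14.2,23.2), length = 9
  seg 22: (-14.2,23.2) -> (-14.2,9), length = 14.2
  seg 23: (-14.2,9) -> (-14.2,0), length = 9
  seg 24: (-14.2,0) -> (0,0), length = 14.2
Total = 293.2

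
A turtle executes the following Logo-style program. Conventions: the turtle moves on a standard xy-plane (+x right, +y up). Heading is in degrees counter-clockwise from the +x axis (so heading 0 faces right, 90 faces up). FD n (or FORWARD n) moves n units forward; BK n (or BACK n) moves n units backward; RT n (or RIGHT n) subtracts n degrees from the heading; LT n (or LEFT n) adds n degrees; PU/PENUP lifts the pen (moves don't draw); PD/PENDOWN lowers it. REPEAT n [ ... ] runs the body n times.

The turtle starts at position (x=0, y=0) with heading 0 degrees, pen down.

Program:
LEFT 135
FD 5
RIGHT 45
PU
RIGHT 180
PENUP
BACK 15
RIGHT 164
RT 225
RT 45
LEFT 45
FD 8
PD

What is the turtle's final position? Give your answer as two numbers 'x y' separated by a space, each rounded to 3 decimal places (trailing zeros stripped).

Answer: -7.414 11.539

Derivation:
Executing turtle program step by step:
Start: pos=(0,0), heading=0, pen down
LT 135: heading 0 -> 135
FD 5: (0,0) -> (-3.536,3.536) [heading=135, draw]
RT 45: heading 135 -> 90
PU: pen up
RT 180: heading 90 -> 270
PU: pen up
BK 15: (-3.536,3.536) -> (-3.536,18.536) [heading=270, move]
RT 164: heading 270 -> 106
RT 225: heading 106 -> 241
RT 45: heading 241 -> 196
LT 45: heading 196 -> 241
FD 8: (-3.536,18.536) -> (-7.414,11.539) [heading=241, move]
PD: pen down
Final: pos=(-7.414,11.539), heading=241, 1 segment(s) drawn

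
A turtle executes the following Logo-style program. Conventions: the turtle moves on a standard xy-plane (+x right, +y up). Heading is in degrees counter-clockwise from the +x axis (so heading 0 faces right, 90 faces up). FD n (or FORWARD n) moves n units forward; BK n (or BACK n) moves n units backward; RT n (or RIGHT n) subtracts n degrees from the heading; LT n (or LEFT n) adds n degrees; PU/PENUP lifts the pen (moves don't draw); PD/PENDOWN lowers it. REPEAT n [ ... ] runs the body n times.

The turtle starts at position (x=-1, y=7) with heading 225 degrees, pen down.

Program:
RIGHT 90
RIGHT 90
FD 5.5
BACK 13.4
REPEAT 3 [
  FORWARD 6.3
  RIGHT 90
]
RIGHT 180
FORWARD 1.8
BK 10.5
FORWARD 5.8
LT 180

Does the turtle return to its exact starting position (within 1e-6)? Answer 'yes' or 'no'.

Answer: no

Derivation:
Executing turtle program step by step:
Start: pos=(-1,7), heading=225, pen down
RT 90: heading 225 -> 135
RT 90: heading 135 -> 45
FD 5.5: (-1,7) -> (2.889,10.889) [heading=45, draw]
BK 13.4: (2.889,10.889) -> (-6.586,1.414) [heading=45, draw]
REPEAT 3 [
  -- iteration 1/3 --
  FD 6.3: (-6.586,1.414) -> (-2.131,5.869) [heading=45, draw]
  RT 90: heading 45 -> 315
  -- iteration 2/3 --
  FD 6.3: (-2.131,5.869) -> (2.323,1.414) [heading=315, draw]
  RT 90: heading 315 -> 225
  -- iteration 3/3 --
  FD 6.3: (2.323,1.414) -> (-2.131,-3.041) [heading=225, draw]
  RT 90: heading 225 -> 135
]
RT 180: heading 135 -> 315
FD 1.8: (-2.131,-3.041) -> (-0.859,-4.314) [heading=315, draw]
BK 10.5: (-0.859,-4.314) -> (-8.283,3.111) [heading=315, draw]
FD 5.8: (-8.283,3.111) -> (-4.182,-0.99) [heading=315, draw]
LT 180: heading 315 -> 135
Final: pos=(-4.182,-0.99), heading=135, 8 segment(s) drawn

Start position: (-1, 7)
Final position: (-4.182, -0.99)
Distance = 8.601; >= 1e-6 -> NOT closed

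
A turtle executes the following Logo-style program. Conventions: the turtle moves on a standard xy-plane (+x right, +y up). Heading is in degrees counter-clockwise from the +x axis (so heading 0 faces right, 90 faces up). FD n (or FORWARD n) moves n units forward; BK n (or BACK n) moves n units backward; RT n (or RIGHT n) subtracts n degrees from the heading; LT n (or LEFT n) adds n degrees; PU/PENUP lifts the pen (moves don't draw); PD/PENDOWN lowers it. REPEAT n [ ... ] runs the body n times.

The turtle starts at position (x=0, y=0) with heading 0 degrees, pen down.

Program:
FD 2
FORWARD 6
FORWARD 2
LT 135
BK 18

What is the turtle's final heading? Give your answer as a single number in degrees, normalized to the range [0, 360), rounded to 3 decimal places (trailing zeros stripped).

Executing turtle program step by step:
Start: pos=(0,0), heading=0, pen down
FD 2: (0,0) -> (2,0) [heading=0, draw]
FD 6: (2,0) -> (8,0) [heading=0, draw]
FD 2: (8,0) -> (10,0) [heading=0, draw]
LT 135: heading 0 -> 135
BK 18: (10,0) -> (22.728,-12.728) [heading=135, draw]
Final: pos=(22.728,-12.728), heading=135, 4 segment(s) drawn

Answer: 135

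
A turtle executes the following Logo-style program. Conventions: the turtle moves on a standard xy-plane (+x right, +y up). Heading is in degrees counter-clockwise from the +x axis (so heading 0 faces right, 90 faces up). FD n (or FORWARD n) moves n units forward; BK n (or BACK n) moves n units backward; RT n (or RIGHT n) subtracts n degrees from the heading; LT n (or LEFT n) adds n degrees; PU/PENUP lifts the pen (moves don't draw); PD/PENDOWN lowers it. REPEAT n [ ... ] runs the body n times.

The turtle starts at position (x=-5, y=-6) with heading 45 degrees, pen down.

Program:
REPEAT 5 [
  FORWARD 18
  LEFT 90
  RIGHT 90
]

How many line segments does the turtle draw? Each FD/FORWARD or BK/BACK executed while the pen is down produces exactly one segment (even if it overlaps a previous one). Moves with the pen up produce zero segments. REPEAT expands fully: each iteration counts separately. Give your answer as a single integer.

Executing turtle program step by step:
Start: pos=(-5,-6), heading=45, pen down
REPEAT 5 [
  -- iteration 1/5 --
  FD 18: (-5,-6) -> (7.728,6.728) [heading=45, draw]
  LT 90: heading 45 -> 135
  RT 90: heading 135 -> 45
  -- iteration 2/5 --
  FD 18: (7.728,6.728) -> (20.456,19.456) [heading=45, draw]
  LT 90: heading 45 -> 135
  RT 90: heading 135 -> 45
  -- iteration 3/5 --
  FD 18: (20.456,19.456) -> (33.184,32.184) [heading=45, draw]
  LT 90: heading 45 -> 135
  RT 90: heading 135 -> 45
  -- iteration 4/5 --
  FD 18: (33.184,32.184) -> (45.912,44.912) [heading=45, draw]
  LT 90: heading 45 -> 135
  RT 90: heading 135 -> 45
  -- iteration 5/5 --
  FD 18: (45.912,44.912) -> (58.64,57.64) [heading=45, draw]
  LT 90: heading 45 -> 135
  RT 90: heading 135 -> 45
]
Final: pos=(58.64,57.64), heading=45, 5 segment(s) drawn
Segments drawn: 5

Answer: 5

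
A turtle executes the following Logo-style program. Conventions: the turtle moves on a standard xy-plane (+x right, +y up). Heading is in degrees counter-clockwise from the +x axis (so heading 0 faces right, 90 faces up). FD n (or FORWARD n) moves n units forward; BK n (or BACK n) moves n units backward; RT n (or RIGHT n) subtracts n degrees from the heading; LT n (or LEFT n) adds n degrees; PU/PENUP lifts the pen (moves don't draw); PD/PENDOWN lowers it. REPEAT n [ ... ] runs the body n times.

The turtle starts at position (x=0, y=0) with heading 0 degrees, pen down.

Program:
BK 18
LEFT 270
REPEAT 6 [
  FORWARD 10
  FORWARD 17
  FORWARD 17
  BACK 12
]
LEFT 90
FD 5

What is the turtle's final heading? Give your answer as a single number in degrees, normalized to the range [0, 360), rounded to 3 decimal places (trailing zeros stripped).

Answer: 0

Derivation:
Executing turtle program step by step:
Start: pos=(0,0), heading=0, pen down
BK 18: (0,0) -> (-18,0) [heading=0, draw]
LT 270: heading 0 -> 270
REPEAT 6 [
  -- iteration 1/6 --
  FD 10: (-18,0) -> (-18,-10) [heading=270, draw]
  FD 17: (-18,-10) -> (-18,-27) [heading=270, draw]
  FD 17: (-18,-27) -> (-18,-44) [heading=270, draw]
  BK 12: (-18,-44) -> (-18,-32) [heading=270, draw]
  -- iteration 2/6 --
  FD 10: (-18,-32) -> (-18,-42) [heading=270, draw]
  FD 17: (-18,-42) -> (-18,-59) [heading=270, draw]
  FD 17: (-18,-59) -> (-18,-76) [heading=270, draw]
  BK 12: (-18,-76) -> (-18,-64) [heading=270, draw]
  -- iteration 3/6 --
  FD 10: (-18,-64) -> (-18,-74) [heading=270, draw]
  FD 17: (-18,-74) -> (-18,-91) [heading=270, draw]
  FD 17: (-18,-91) -> (-18,-108) [heading=270, draw]
  BK 12: (-18,-108) -> (-18,-96) [heading=270, draw]
  -- iteration 4/6 --
  FD 10: (-18,-96) -> (-18,-106) [heading=270, draw]
  FD 17: (-18,-106) -> (-18,-123) [heading=270, draw]
  FD 17: (-18,-123) -> (-18,-140) [heading=270, draw]
  BK 12: (-18,-140) -> (-18,-128) [heading=270, draw]
  -- iteration 5/6 --
  FD 10: (-18,-128) -> (-18,-138) [heading=270, draw]
  FD 17: (-18,-138) -> (-18,-155) [heading=270, draw]
  FD 17: (-18,-155) -> (-18,-172) [heading=270, draw]
  BK 12: (-18,-172) -> (-18,-160) [heading=270, draw]
  -- iteration 6/6 --
  FD 10: (-18,-160) -> (-18,-170) [heading=270, draw]
  FD 17: (-18,-170) -> (-18,-187) [heading=270, draw]
  FD 17: (-18,-187) -> (-18,-204) [heading=270, draw]
  BK 12: (-18,-204) -> (-18,-192) [heading=270, draw]
]
LT 90: heading 270 -> 0
FD 5: (-18,-192) -> (-13,-192) [heading=0, draw]
Final: pos=(-13,-192), heading=0, 26 segment(s) drawn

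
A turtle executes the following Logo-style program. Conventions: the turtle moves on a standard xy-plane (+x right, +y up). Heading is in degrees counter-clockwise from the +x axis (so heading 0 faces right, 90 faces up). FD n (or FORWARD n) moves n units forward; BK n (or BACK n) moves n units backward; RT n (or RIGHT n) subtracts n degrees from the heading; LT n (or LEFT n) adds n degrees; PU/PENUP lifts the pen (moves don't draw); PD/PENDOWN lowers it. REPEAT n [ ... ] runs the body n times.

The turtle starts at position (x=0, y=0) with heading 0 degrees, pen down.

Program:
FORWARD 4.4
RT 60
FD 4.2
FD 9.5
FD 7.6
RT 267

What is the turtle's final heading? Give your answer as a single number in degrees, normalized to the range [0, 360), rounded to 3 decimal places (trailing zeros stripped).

Executing turtle program step by step:
Start: pos=(0,0), heading=0, pen down
FD 4.4: (0,0) -> (4.4,0) [heading=0, draw]
RT 60: heading 0 -> 300
FD 4.2: (4.4,0) -> (6.5,-3.637) [heading=300, draw]
FD 9.5: (6.5,-3.637) -> (11.25,-11.865) [heading=300, draw]
FD 7.6: (11.25,-11.865) -> (15.05,-18.446) [heading=300, draw]
RT 267: heading 300 -> 33
Final: pos=(15.05,-18.446), heading=33, 4 segment(s) drawn

Answer: 33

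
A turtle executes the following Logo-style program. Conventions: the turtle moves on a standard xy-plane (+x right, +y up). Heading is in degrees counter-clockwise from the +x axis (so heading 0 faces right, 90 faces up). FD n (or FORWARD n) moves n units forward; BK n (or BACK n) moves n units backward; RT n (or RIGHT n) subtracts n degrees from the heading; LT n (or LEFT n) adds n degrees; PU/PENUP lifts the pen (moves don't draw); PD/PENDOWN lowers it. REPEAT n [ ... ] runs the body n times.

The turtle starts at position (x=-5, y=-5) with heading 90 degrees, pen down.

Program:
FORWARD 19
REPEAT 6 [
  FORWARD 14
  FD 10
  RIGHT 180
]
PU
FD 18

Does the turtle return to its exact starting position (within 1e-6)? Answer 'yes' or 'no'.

Answer: no

Derivation:
Executing turtle program step by step:
Start: pos=(-5,-5), heading=90, pen down
FD 19: (-5,-5) -> (-5,14) [heading=90, draw]
REPEAT 6 [
  -- iteration 1/6 --
  FD 14: (-5,14) -> (-5,28) [heading=90, draw]
  FD 10: (-5,28) -> (-5,38) [heading=90, draw]
  RT 180: heading 90 -> 270
  -- iteration 2/6 --
  FD 14: (-5,38) -> (-5,24) [heading=270, draw]
  FD 10: (-5,24) -> (-5,14) [heading=270, draw]
  RT 180: heading 270 -> 90
  -- iteration 3/6 --
  FD 14: (-5,14) -> (-5,28) [heading=90, draw]
  FD 10: (-5,28) -> (-5,38) [heading=90, draw]
  RT 180: heading 90 -> 270
  -- iteration 4/6 --
  FD 14: (-5,38) -> (-5,24) [heading=270, draw]
  FD 10: (-5,24) -> (-5,14) [heading=270, draw]
  RT 180: heading 270 -> 90
  -- iteration 5/6 --
  FD 14: (-5,14) -> (-5,28) [heading=90, draw]
  FD 10: (-5,28) -> (-5,38) [heading=90, draw]
  RT 180: heading 90 -> 270
  -- iteration 6/6 --
  FD 14: (-5,38) -> (-5,24) [heading=270, draw]
  FD 10: (-5,24) -> (-5,14) [heading=270, draw]
  RT 180: heading 270 -> 90
]
PU: pen up
FD 18: (-5,14) -> (-5,32) [heading=90, move]
Final: pos=(-5,32), heading=90, 13 segment(s) drawn

Start position: (-5, -5)
Final position: (-5, 32)
Distance = 37; >= 1e-6 -> NOT closed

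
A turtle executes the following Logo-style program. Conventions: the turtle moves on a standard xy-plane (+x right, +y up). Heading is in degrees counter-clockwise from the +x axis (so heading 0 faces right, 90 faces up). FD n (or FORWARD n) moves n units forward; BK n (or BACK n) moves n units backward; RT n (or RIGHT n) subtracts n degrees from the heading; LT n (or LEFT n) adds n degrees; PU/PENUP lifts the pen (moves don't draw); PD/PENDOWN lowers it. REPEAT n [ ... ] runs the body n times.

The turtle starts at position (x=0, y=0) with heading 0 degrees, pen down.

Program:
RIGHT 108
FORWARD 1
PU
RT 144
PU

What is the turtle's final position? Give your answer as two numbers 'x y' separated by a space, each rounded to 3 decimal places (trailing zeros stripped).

Executing turtle program step by step:
Start: pos=(0,0), heading=0, pen down
RT 108: heading 0 -> 252
FD 1: (0,0) -> (-0.309,-0.951) [heading=252, draw]
PU: pen up
RT 144: heading 252 -> 108
PU: pen up
Final: pos=(-0.309,-0.951), heading=108, 1 segment(s) drawn

Answer: -0.309 -0.951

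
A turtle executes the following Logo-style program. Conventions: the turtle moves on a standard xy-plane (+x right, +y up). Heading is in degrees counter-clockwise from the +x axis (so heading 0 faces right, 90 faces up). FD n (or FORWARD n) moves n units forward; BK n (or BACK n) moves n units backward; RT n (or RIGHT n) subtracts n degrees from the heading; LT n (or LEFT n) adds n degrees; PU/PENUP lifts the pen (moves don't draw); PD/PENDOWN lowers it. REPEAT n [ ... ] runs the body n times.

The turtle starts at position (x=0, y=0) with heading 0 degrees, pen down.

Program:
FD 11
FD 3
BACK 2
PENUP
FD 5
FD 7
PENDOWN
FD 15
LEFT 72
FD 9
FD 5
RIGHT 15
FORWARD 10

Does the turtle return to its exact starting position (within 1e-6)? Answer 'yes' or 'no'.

Answer: no

Derivation:
Executing turtle program step by step:
Start: pos=(0,0), heading=0, pen down
FD 11: (0,0) -> (11,0) [heading=0, draw]
FD 3: (11,0) -> (14,0) [heading=0, draw]
BK 2: (14,0) -> (12,0) [heading=0, draw]
PU: pen up
FD 5: (12,0) -> (17,0) [heading=0, move]
FD 7: (17,0) -> (24,0) [heading=0, move]
PD: pen down
FD 15: (24,0) -> (39,0) [heading=0, draw]
LT 72: heading 0 -> 72
FD 9: (39,0) -> (41.781,8.56) [heading=72, draw]
FD 5: (41.781,8.56) -> (43.326,13.315) [heading=72, draw]
RT 15: heading 72 -> 57
FD 10: (43.326,13.315) -> (48.773,21.701) [heading=57, draw]
Final: pos=(48.773,21.701), heading=57, 7 segment(s) drawn

Start position: (0, 0)
Final position: (48.773, 21.701)
Distance = 53.383; >= 1e-6 -> NOT closed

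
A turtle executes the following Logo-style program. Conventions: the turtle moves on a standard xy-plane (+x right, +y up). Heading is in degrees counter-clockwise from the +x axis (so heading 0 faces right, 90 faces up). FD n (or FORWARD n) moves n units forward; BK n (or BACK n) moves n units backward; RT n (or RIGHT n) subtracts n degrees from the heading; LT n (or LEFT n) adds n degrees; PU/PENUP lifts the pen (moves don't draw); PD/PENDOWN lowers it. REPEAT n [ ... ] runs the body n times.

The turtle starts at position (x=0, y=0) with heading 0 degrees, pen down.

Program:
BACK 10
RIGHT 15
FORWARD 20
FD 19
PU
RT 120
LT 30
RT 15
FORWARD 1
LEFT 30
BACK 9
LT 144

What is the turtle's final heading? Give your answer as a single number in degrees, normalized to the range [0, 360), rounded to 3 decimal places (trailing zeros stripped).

Answer: 54

Derivation:
Executing turtle program step by step:
Start: pos=(0,0), heading=0, pen down
BK 10: (0,0) -> (-10,0) [heading=0, draw]
RT 15: heading 0 -> 345
FD 20: (-10,0) -> (9.319,-5.176) [heading=345, draw]
FD 19: (9.319,-5.176) -> (27.671,-10.094) [heading=345, draw]
PU: pen up
RT 120: heading 345 -> 225
LT 30: heading 225 -> 255
RT 15: heading 255 -> 240
FD 1: (27.671,-10.094) -> (27.171,-10.96) [heading=240, move]
LT 30: heading 240 -> 270
BK 9: (27.171,-10.96) -> (27.171,-1.96) [heading=270, move]
LT 144: heading 270 -> 54
Final: pos=(27.171,-1.96), heading=54, 3 segment(s) drawn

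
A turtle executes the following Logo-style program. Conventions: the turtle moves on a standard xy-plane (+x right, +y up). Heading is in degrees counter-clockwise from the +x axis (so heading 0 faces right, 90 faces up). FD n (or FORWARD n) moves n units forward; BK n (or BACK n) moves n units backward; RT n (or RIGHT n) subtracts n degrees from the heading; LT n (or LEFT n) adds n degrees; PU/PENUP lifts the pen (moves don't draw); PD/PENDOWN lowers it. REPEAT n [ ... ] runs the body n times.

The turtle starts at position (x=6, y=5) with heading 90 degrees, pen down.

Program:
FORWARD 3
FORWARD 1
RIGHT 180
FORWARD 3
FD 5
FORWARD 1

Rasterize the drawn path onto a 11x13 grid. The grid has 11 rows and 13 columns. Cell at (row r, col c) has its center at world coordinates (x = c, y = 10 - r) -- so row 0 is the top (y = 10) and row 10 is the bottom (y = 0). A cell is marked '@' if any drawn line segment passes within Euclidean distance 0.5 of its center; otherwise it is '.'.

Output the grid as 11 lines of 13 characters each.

Answer: .............
......@......
......@......
......@......
......@......
......@......
......@......
......@......
......@......
......@......
......@......

Derivation:
Segment 0: (6,5) -> (6,8)
Segment 1: (6,8) -> (6,9)
Segment 2: (6,9) -> (6,6)
Segment 3: (6,6) -> (6,1)
Segment 4: (6,1) -> (6,0)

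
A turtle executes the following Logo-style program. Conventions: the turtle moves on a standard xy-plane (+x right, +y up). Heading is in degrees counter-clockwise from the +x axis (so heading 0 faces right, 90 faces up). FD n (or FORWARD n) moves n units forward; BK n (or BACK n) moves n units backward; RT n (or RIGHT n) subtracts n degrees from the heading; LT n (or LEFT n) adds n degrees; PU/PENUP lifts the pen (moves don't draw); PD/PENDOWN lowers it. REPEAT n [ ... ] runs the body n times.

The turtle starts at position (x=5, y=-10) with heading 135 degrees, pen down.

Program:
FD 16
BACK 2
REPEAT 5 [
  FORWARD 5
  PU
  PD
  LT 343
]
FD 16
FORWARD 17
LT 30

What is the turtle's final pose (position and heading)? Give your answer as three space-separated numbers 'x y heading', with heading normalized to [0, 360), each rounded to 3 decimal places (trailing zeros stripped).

Answer: 11.952 47.613 80

Derivation:
Executing turtle program step by step:
Start: pos=(5,-10), heading=135, pen down
FD 16: (5,-10) -> (-6.314,1.314) [heading=135, draw]
BK 2: (-6.314,1.314) -> (-4.899,-0.101) [heading=135, draw]
REPEAT 5 [
  -- iteration 1/5 --
  FD 5: (-4.899,-0.101) -> (-8.435,3.435) [heading=135, draw]
  PU: pen up
  PD: pen down
  LT 343: heading 135 -> 118
  -- iteration 2/5 --
  FD 5: (-8.435,3.435) -> (-10.782,7.85) [heading=118, draw]
  PU: pen up
  PD: pen down
  LT 343: heading 118 -> 101
  -- iteration 3/5 --
  FD 5: (-10.782,7.85) -> (-11.736,12.758) [heading=101, draw]
  PU: pen up
  PD: pen down
  LT 343: heading 101 -> 84
  -- iteration 4/5 --
  FD 5: (-11.736,12.758) -> (-11.214,17.731) [heading=84, draw]
  PU: pen up
  PD: pen down
  LT 343: heading 84 -> 67
  -- iteration 5/5 --
  FD 5: (-11.214,17.731) -> (-9.26,22.333) [heading=67, draw]
  PU: pen up
  PD: pen down
  LT 343: heading 67 -> 50
]
FD 16: (-9.26,22.333) -> (1.024,34.59) [heading=50, draw]
FD 17: (1.024,34.59) -> (11.952,47.613) [heading=50, draw]
LT 30: heading 50 -> 80
Final: pos=(11.952,47.613), heading=80, 9 segment(s) drawn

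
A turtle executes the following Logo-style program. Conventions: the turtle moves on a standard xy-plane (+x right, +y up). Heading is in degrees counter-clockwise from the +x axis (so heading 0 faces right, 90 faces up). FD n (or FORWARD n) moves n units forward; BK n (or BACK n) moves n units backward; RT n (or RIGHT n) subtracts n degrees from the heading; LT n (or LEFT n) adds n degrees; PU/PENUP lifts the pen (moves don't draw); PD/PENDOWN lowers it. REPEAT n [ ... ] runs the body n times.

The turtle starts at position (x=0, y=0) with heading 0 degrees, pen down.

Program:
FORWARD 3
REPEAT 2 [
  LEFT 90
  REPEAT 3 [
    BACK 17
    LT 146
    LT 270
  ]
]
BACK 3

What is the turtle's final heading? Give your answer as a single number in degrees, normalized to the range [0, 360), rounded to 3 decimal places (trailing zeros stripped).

Answer: 156

Derivation:
Executing turtle program step by step:
Start: pos=(0,0), heading=0, pen down
FD 3: (0,0) -> (3,0) [heading=0, draw]
REPEAT 2 [
  -- iteration 1/2 --
  LT 90: heading 0 -> 90
  REPEAT 3 [
    -- iteration 1/3 --
    BK 17: (3,0) -> (3,-17) [heading=90, draw]
    LT 146: heading 90 -> 236
    LT 270: heading 236 -> 146
    -- iteration 2/3 --
    BK 17: (3,-17) -> (17.094,-26.506) [heading=146, draw]
    LT 146: heading 146 -> 292
    LT 270: heading 292 -> 202
    -- iteration 3/3 --
    BK 17: (17.094,-26.506) -> (32.856,-20.138) [heading=202, draw]
    LT 146: heading 202 -> 348
    LT 270: heading 348 -> 258
  ]
  -- iteration 2/2 --
  LT 90: heading 258 -> 348
  REPEAT 3 [
    -- iteration 1/3 --
    BK 17: (32.856,-20.138) -> (16.227,-16.603) [heading=348, draw]
    LT 146: heading 348 -> 134
    LT 270: heading 134 -> 44
    -- iteration 2/3 --
    BK 17: (16.227,-16.603) -> (3.998,-28.413) [heading=44, draw]
    LT 146: heading 44 -> 190
    LT 270: heading 190 -> 100
    -- iteration 3/3 --
    BK 17: (3.998,-28.413) -> (6.95,-45.154) [heading=100, draw]
    LT 146: heading 100 -> 246
    LT 270: heading 246 -> 156
  ]
]
BK 3: (6.95,-45.154) -> (9.691,-46.375) [heading=156, draw]
Final: pos=(9.691,-46.375), heading=156, 8 segment(s) drawn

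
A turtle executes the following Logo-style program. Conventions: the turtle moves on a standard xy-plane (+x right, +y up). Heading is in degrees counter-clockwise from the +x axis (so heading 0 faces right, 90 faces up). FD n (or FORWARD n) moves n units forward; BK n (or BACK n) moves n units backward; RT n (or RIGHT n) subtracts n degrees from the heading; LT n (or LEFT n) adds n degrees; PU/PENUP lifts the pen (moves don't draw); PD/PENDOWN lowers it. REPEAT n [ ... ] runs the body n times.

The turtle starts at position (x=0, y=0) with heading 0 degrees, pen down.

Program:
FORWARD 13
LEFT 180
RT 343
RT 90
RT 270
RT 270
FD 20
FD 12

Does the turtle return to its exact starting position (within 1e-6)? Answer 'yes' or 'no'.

Answer: no

Derivation:
Executing turtle program step by step:
Start: pos=(0,0), heading=0, pen down
FD 13: (0,0) -> (13,0) [heading=0, draw]
LT 180: heading 0 -> 180
RT 343: heading 180 -> 197
RT 90: heading 197 -> 107
RT 270: heading 107 -> 197
RT 270: heading 197 -> 287
FD 20: (13,0) -> (18.847,-19.126) [heading=287, draw]
FD 12: (18.847,-19.126) -> (22.356,-30.602) [heading=287, draw]
Final: pos=(22.356,-30.602), heading=287, 3 segment(s) drawn

Start position: (0, 0)
Final position: (22.356, -30.602)
Distance = 37.898; >= 1e-6 -> NOT closed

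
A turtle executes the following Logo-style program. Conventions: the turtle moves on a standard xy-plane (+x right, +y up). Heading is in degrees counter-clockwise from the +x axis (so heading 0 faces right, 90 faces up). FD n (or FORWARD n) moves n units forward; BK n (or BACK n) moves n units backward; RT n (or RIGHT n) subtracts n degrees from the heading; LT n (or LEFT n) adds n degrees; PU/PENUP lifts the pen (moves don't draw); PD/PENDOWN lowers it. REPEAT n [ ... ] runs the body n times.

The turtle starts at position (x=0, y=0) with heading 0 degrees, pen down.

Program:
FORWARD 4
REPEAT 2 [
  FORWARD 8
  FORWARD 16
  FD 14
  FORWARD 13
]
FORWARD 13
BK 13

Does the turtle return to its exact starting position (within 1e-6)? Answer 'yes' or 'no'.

Answer: no

Derivation:
Executing turtle program step by step:
Start: pos=(0,0), heading=0, pen down
FD 4: (0,0) -> (4,0) [heading=0, draw]
REPEAT 2 [
  -- iteration 1/2 --
  FD 8: (4,0) -> (12,0) [heading=0, draw]
  FD 16: (12,0) -> (28,0) [heading=0, draw]
  FD 14: (28,0) -> (42,0) [heading=0, draw]
  FD 13: (42,0) -> (55,0) [heading=0, draw]
  -- iteration 2/2 --
  FD 8: (55,0) -> (63,0) [heading=0, draw]
  FD 16: (63,0) -> (79,0) [heading=0, draw]
  FD 14: (79,0) -> (93,0) [heading=0, draw]
  FD 13: (93,0) -> (106,0) [heading=0, draw]
]
FD 13: (106,0) -> (119,0) [heading=0, draw]
BK 13: (119,0) -> (106,0) [heading=0, draw]
Final: pos=(106,0), heading=0, 11 segment(s) drawn

Start position: (0, 0)
Final position: (106, 0)
Distance = 106; >= 1e-6 -> NOT closed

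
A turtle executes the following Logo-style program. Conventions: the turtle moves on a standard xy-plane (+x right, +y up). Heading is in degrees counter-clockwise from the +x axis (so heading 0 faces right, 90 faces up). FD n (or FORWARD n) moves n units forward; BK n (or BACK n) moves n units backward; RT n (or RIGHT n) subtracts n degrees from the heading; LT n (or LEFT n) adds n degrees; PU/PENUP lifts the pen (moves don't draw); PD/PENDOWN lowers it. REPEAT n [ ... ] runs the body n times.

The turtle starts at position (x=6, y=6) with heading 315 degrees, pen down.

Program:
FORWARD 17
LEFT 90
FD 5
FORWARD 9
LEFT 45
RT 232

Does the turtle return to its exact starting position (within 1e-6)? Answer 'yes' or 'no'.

Answer: no

Derivation:
Executing turtle program step by step:
Start: pos=(6,6), heading=315, pen down
FD 17: (6,6) -> (18.021,-6.021) [heading=315, draw]
LT 90: heading 315 -> 45
FD 5: (18.021,-6.021) -> (21.556,-2.485) [heading=45, draw]
FD 9: (21.556,-2.485) -> (27.92,3.879) [heading=45, draw]
LT 45: heading 45 -> 90
RT 232: heading 90 -> 218
Final: pos=(27.92,3.879), heading=218, 3 segment(s) drawn

Start position: (6, 6)
Final position: (27.92, 3.879)
Distance = 22.023; >= 1e-6 -> NOT closed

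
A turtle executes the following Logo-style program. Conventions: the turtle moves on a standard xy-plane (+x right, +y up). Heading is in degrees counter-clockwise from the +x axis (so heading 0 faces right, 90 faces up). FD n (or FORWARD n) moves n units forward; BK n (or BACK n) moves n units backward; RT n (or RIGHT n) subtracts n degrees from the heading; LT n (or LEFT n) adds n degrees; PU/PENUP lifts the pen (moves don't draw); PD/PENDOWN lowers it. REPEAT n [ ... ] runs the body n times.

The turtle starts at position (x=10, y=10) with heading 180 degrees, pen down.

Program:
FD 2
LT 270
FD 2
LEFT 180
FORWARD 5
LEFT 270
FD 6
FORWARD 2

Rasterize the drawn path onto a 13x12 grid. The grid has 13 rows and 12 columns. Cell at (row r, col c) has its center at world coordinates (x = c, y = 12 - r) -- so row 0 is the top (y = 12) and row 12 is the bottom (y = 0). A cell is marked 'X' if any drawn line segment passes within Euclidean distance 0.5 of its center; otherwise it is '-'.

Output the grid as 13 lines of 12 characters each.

Segment 0: (10,10) -> (8,10)
Segment 1: (8,10) -> (8,12)
Segment 2: (8,12) -> (8,7)
Segment 3: (8,7) -> (2,7)
Segment 4: (2,7) -> (-0,7)

Answer: --------X---
--------X---
--------XXX-
--------X---
--------X---
XXXXXXXXX---
------------
------------
------------
------------
------------
------------
------------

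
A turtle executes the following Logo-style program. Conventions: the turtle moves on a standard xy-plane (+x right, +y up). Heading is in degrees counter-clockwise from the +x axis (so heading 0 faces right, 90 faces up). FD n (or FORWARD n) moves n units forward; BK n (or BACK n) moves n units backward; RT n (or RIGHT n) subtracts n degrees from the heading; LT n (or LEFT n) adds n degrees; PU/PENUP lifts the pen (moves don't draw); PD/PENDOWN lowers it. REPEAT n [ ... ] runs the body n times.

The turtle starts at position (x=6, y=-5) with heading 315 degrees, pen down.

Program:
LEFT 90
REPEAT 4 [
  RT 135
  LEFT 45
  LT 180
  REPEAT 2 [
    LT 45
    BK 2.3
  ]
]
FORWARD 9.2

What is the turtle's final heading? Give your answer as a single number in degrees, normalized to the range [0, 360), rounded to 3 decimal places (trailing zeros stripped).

Answer: 45

Derivation:
Executing turtle program step by step:
Start: pos=(6,-5), heading=315, pen down
LT 90: heading 315 -> 45
REPEAT 4 [
  -- iteration 1/4 --
  RT 135: heading 45 -> 270
  LT 45: heading 270 -> 315
  LT 180: heading 315 -> 135
  REPEAT 2 [
    -- iteration 1/2 --
    LT 45: heading 135 -> 180
    BK 2.3: (6,-5) -> (8.3,-5) [heading=180, draw]
    -- iteration 2/2 --
    LT 45: heading 180 -> 225
    BK 2.3: (8.3,-5) -> (9.926,-3.374) [heading=225, draw]
  ]
  -- iteration 2/4 --
  RT 135: heading 225 -> 90
  LT 45: heading 90 -> 135
  LT 180: heading 135 -> 315
  REPEAT 2 [
    -- iteration 1/2 --
    LT 45: heading 315 -> 0
    BK 2.3: (9.926,-3.374) -> (7.626,-3.374) [heading=0, draw]
    -- iteration 2/2 --
    LT 45: heading 0 -> 45
    BK 2.3: (7.626,-3.374) -> (6,-5) [heading=45, draw]
  ]
  -- iteration 3/4 --
  RT 135: heading 45 -> 270
  LT 45: heading 270 -> 315
  LT 180: heading 315 -> 135
  REPEAT 2 [
    -- iteration 1/2 --
    LT 45: heading 135 -> 180
    BK 2.3: (6,-5) -> (8.3,-5) [heading=180, draw]
    -- iteration 2/2 --
    LT 45: heading 180 -> 225
    BK 2.3: (8.3,-5) -> (9.926,-3.374) [heading=225, draw]
  ]
  -- iteration 4/4 --
  RT 135: heading 225 -> 90
  LT 45: heading 90 -> 135
  LT 180: heading 135 -> 315
  REPEAT 2 [
    -- iteration 1/2 --
    LT 45: heading 315 -> 0
    BK 2.3: (9.926,-3.374) -> (7.626,-3.374) [heading=0, draw]
    -- iteration 2/2 --
    LT 45: heading 0 -> 45
    BK 2.3: (7.626,-3.374) -> (6,-5) [heading=45, draw]
  ]
]
FD 9.2: (6,-5) -> (12.505,1.505) [heading=45, draw]
Final: pos=(12.505,1.505), heading=45, 9 segment(s) drawn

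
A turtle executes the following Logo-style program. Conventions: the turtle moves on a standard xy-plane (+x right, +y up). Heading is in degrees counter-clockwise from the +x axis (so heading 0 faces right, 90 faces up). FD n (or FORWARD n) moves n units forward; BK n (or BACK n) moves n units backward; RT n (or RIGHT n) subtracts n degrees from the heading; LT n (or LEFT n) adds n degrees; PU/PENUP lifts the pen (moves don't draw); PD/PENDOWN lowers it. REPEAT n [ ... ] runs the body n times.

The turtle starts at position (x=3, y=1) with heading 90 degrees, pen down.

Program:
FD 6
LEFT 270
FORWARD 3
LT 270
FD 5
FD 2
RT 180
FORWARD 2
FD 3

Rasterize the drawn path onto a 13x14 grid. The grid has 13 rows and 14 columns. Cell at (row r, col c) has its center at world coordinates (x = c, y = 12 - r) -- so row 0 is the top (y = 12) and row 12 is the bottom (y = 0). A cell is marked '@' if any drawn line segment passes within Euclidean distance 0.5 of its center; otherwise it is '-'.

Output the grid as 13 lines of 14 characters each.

Segment 0: (3,1) -> (3,7)
Segment 1: (3,7) -> (6,7)
Segment 2: (6,7) -> (6,2)
Segment 3: (6,2) -> (6,-0)
Segment 4: (6,-0) -> (6,2)
Segment 5: (6,2) -> (6,5)

Answer: --------------
--------------
--------------
--------------
--------------
---@@@@-------
---@--@-------
---@--@-------
---@--@-------
---@--@-------
---@--@-------
---@--@-------
------@-------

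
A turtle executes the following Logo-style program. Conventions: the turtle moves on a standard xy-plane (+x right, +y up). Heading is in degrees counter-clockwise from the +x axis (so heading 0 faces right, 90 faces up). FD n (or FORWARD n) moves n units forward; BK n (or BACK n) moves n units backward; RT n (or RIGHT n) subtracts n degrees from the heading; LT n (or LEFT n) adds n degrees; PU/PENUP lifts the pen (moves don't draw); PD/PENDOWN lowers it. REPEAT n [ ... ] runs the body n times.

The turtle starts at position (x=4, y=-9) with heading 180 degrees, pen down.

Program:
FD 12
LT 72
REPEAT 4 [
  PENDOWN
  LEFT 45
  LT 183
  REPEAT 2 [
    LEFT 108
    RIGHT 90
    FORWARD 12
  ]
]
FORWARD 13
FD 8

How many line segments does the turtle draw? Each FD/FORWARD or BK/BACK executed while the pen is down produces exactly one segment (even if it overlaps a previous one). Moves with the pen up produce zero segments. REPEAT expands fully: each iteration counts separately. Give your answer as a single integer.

Answer: 11

Derivation:
Executing turtle program step by step:
Start: pos=(4,-9), heading=180, pen down
FD 12: (4,-9) -> (-8,-9) [heading=180, draw]
LT 72: heading 180 -> 252
REPEAT 4 [
  -- iteration 1/4 --
  PD: pen down
  LT 45: heading 252 -> 297
  LT 183: heading 297 -> 120
  REPEAT 2 [
    -- iteration 1/2 --
    LT 108: heading 120 -> 228
    RT 90: heading 228 -> 138
    FD 12: (-8,-9) -> (-16.918,-0.97) [heading=138, draw]
    -- iteration 2/2 --
    LT 108: heading 138 -> 246
    RT 90: heading 246 -> 156
    FD 12: (-16.918,-0.97) -> (-27.88,3.91) [heading=156, draw]
  ]
  -- iteration 2/4 --
  PD: pen down
  LT 45: heading 156 -> 201
  LT 183: heading 201 -> 24
  REPEAT 2 [
    -- iteration 1/2 --
    LT 108: heading 24 -> 132
    RT 90: heading 132 -> 42
    FD 12: (-27.88,3.91) -> (-18.963,11.94) [heading=42, draw]
    -- iteration 2/2 --
    LT 108: heading 42 -> 150
    RT 90: heading 150 -> 60
    FD 12: (-18.963,11.94) -> (-12.963,22.332) [heading=60, draw]
  ]
  -- iteration 3/4 --
  PD: pen down
  LT 45: heading 60 -> 105
  LT 183: heading 105 -> 288
  REPEAT 2 [
    -- iteration 1/2 --
    LT 108: heading 288 -> 36
    RT 90: heading 36 -> 306
    FD 12: (-12.963,22.332) -> (-5.909,12.624) [heading=306, draw]
    -- iteration 2/2 --
    LT 108: heading 306 -> 54
    RT 90: heading 54 -> 324
    FD 12: (-5.909,12.624) -> (3.799,5.571) [heading=324, draw]
  ]
  -- iteration 4/4 --
  PD: pen down
  LT 45: heading 324 -> 9
  LT 183: heading 9 -> 192
  REPEAT 2 [
    -- iteration 1/2 --
    LT 108: heading 192 -> 300
    RT 90: heading 300 -> 210
    FD 12: (3.799,5.571) -> (-6.593,-0.429) [heading=210, draw]
    -- iteration 2/2 --
    LT 108: heading 210 -> 318
    RT 90: heading 318 -> 228
    FD 12: (-6.593,-0.429) -> (-14.623,-9.347) [heading=228, draw]
  ]
]
FD 13: (-14.623,-9.347) -> (-23.321,-19.008) [heading=228, draw]
FD 8: (-23.321,-19.008) -> (-28.675,-24.953) [heading=228, draw]
Final: pos=(-28.675,-24.953), heading=228, 11 segment(s) drawn
Segments drawn: 11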